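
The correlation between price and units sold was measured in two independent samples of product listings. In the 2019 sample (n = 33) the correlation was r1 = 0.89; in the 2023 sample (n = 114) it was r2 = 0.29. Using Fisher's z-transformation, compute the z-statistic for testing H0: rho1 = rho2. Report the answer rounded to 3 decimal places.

5.459

Fisher z-transforms: z1 = atanh(0.89) = 1.421926, z2 = atanh(0.29) = 0.298566; difference d = 1.123360
Var(d) = 1/30 + 1/111 = 0.0333333 + 0.0090090 = 0.0423423
z = d/√Var(d) = 1.123360 / √0.0423423 = 1.123360 / 0.205772 = 5.459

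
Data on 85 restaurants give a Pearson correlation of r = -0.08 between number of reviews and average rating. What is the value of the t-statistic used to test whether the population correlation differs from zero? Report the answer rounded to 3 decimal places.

1 − r² = 1 − 0.0064 = 0.9936;  √(1−r²) = 0.996795
√(n−2) = √83 = 9.110434
t = r·√(n−2)/√(1−r²) = -0.08 · 9.110434 / 0.996795 = -0.731

-0.731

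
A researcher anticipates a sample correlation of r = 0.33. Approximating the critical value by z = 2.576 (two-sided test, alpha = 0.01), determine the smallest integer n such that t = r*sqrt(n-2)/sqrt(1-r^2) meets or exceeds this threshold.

57

r√(n−2)/√(1−r²) ≥ 2.576  ⇔  n−2 ≥ (2.576)²·(1−r²)/r²
(1−r²)/r² = (1−0.1089)/0.1089 = 8.1827
n ≥ 2 + 6.635776·8.1827 = 2 + 54.2986 = 56.2986
⌈56.2986⌉ = 57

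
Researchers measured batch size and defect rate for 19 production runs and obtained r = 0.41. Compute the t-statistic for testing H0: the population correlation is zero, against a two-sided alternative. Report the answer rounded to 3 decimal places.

1 − r² = 1 − 0.1681 = 0.8319;  √(1−r²) = 0.912086
√(n−2) = √17 = 4.123106
t = r·√(n−2)/√(1−r²) = 0.41 · 4.123106 / 0.912086 = 1.853

1.853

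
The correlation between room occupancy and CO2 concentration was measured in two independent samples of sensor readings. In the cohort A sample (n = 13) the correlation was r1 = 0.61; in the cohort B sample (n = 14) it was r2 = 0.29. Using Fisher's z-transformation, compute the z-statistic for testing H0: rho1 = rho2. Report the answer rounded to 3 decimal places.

0.939

z1 = atanh(0.61) = 0.708921,  z2 = atanh(0.29) = 0.298566
SE = √(1/(n1−3) + 1/(n2−3)) = √(1/10 + 1/11) = √(0.1000000 + 0.0909091) = √0.1909091 = 0.436931
z = (z1 − z2)/SE = (0.708921 − 0.298566) / 0.436931 = 0.410355 / 0.436931 = 0.939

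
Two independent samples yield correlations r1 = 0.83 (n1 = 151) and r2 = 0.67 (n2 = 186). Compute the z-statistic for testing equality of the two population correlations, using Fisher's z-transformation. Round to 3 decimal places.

z1 = atanh(0.83) = 1.188136,  z2 = atanh(0.67) = 0.810743
SE = √(1/(n1−3) + 1/(n2−3)) = √(1/148 + 1/183) = √(0.0067568 + 0.0054645) = √0.0122213 = 0.110550
z = (z1 − z2)/SE = (1.188136 − 0.810743) / 0.110550 = 0.377393 / 0.110550 = 3.414

3.414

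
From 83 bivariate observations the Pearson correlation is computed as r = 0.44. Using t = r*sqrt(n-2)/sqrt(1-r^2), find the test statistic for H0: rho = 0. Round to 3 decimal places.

1 − r² = 1 − 0.1936 = 0.8064;  √(1−r²) = 0.897998
√(n−2) = √81 = 9.000000
t = r·√(n−2)/√(1−r²) = 0.44 · 9.000000 / 0.897998 = 4.410

4.410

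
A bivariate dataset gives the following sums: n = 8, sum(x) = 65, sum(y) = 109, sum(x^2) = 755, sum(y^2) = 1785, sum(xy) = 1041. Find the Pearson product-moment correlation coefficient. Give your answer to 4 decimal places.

S_xy = nΣxy − ΣxΣy = 8·1041 − 65·109 = 8328 − 7085 = 1243
S_xx = nΣx² − (Σx)² = 8·755 − 65² = 6040 − 4225 = 1815
S_yy = nΣy² − (Σy)² = 8·1785 − 109² = 14280 − 11881 = 2399
r = S_xy / √(S_xx·S_yy) = 1243 / √(1815·2399) = 1243 / √4354185 = 1243 / 2086.6684 = 0.5957

0.5957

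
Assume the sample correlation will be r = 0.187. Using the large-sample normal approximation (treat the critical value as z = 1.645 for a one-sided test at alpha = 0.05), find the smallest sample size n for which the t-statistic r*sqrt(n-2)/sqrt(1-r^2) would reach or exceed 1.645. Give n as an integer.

Need r·√(n−2)/√(1−r²) ≥ 1.645
√(n−2) ≥ 1.645·√(1−0.034969) / 0.187 = 1.645·0.982360 / 0.187 = 8.6416
n−2 ≥ 74.6773  ⇒  n ≥ 76.6773
Smallest integer n = 77

77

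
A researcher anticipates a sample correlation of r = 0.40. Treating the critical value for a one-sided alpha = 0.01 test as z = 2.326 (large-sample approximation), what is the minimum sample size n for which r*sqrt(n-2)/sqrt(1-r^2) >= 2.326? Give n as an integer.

r√(n−2)/√(1−r²) ≥ 2.326  ⇔  n−2 ≥ (2.326)²·(1−r²)/r²
(1−r²)/r² = (1−0.1600)/0.1600 = 5.2500
n ≥ 2 + 5.410276·5.2500 = 2 + 28.4039 = 30.4039
⌈30.4039⌉ = 31

31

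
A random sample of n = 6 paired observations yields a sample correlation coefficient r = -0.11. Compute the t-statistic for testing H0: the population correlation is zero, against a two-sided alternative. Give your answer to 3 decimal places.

-0.221

t = r·√(n−2) / √(1−r²) with r = -0.11, n = 6
  = -0.11·√4 / √(1 − 0.0121)
  = -0.11·2.000000 / 0.993932
  = -0.220000 / 0.993932 = -0.221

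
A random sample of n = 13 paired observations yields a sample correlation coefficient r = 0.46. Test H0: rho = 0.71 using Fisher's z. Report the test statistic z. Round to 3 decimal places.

-1.233

z_r = atanh(0.46) = 0.497311,  z_0 = atanh(0.71) = 0.887184
SE = 1/√(n−3) = 1/√10 = 0.316228
z = (z_r − z_0)/SE = (0.497311 − 0.887184) / 0.316228 = -0.389873 / 0.316228 = -1.233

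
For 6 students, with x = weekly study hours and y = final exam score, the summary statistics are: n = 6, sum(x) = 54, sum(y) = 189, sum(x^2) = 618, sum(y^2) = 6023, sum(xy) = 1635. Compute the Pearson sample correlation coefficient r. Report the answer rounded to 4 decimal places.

-0.6891

S_xy = nΣxy − ΣxΣy = 6·1635 − 54·189 = 9810 − 10206 = -396
S_xx = nΣx² − (Σx)² = 6·618 − 54² = 3708 − 2916 = 792
S_yy = nΣy² − (Σy)² = 6·6023 − 189² = 36138 − 35721 = 417
r = S_xy / √(S_xx·S_yy) = -396 / √(792·417) = -396 / √330264 = -396 / 574.6860 = -0.6891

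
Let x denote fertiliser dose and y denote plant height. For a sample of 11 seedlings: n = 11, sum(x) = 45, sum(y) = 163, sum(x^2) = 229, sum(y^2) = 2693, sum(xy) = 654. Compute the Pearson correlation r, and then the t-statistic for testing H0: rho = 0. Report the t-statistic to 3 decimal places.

-0.347

Numerator: nΣxy − (Σx)(Σy) = 11·654 − (45)(163) = -141
Denominator: √[(nΣx²−(Σx)²)(nΣy²−(Σy)²)]
  nΣx²−(Σx)² = 11·229 − 2025 = 494;  nΣy²−(Σy)² = 11·2693 − 26569 = 3054
  √(494·3054) = √1508676 = 1228.2817
r = -141 / 1228.2817 = -0.1148
t = r·√(n−2)/√(1−r²) = -0.1148·√9 / √(1−0.013179) = -0.344400 / 0.993389 = -0.347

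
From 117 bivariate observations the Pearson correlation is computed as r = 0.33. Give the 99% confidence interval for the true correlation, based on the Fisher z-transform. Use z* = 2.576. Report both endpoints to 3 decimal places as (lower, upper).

(0.101, 0.526)

z_r = atanh(0.33) = 0.342828;  SE = 1/√(n−3) = 1/√114 = 0.093659
z-limits: 0.342828 ± 2.576·0.093659 = 0.342828 ± 0.241266 = [0.101562, 0.584094]
ρ-limits: (tanh 0.101562, tanh 0.584094) = (0.101, 0.526)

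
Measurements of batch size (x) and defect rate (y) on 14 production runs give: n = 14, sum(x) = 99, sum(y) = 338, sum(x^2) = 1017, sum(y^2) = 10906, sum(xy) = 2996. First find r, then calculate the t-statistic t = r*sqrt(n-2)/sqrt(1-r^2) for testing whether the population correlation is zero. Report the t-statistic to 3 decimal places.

Numerator: nΣxy − (Σx)(Σy) = 14·2996 − (99)(338) = 8482
Denominator: √[(nΣx²−(Σx)²)(nΣy²−(Σy)²)]
  nΣx²−(Σx)² = 14·1017 − 9801 = 4437;  nΣy²−(Σy)² = 14·10906 − 114244 = 38440
  √(4437·38440) = √170558280 = 13059.7963
r = 8482 / 13059.7963 = 0.6495
t = r·√(n−2)/√(1−r²) = 0.6495·√12 / √(1−0.421850) = 2.249934 / 0.760362 = 2.959

2.959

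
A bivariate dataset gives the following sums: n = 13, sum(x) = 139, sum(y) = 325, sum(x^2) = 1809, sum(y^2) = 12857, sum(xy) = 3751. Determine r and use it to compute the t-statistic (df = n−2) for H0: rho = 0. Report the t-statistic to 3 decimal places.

0.760

Numerator: nΣxy − (Σx)(Σy) = 13·3751 − (139)(325) = 3588
Denominator: √[(nΣx²−(Σx)²)(nΣy²−(Σy)²)]
  nΣx²−(Σx)² = 13·1809 − 19321 = 4196;  nΣy²−(Σy)² = 13·12857 − 105625 = 61516
  √(4196·61516) = √258121136 = 16066.1488
r = 3588 / 16066.1488 = 0.2233
t = r·√(n−2)/√(1−r²) = 0.2233·√11 / √(1−0.049863) = 0.740602 / 0.974750 = 0.760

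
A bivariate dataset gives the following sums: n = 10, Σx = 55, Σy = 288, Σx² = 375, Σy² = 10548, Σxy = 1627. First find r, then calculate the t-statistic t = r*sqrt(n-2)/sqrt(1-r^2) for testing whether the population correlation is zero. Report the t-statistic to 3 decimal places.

S_xy = nΣxy − ΣxΣy = 10·1627 − 55·288 = 16270 − 15840 = 430
S_xx = nΣx² − (Σx)² = 10·375 − 55² = 3750 − 3025 = 725
S_yy = nΣy² − (Σy)² = 10·10548 − 288² = 105480 − 82944 = 22536
r = S_xy / √(S_xx·S_yy) = 430 / √(725·22536) = 430 / √16338600 = 430 / 4042.1034 = 0.1064
t = r·√(n−2)/√(1−r²) = 0.1064·√8 / √(1−0.011321) = 0.300945 / 0.994323 = 0.303

0.303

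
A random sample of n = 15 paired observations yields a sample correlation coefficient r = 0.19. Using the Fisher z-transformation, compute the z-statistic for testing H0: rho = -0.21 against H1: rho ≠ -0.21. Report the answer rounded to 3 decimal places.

1.405

z_r = atanh(0.19) = 0.192337,  z_0 = atanh(-0.21) = -0.213171
SE = 1/√(n−3) = 1/√12 = 0.288675
z = (z_r − z_0)/SE = (0.192337 − (-0.213171)) / 0.288675 = 0.405508 / 0.288675 = 1.405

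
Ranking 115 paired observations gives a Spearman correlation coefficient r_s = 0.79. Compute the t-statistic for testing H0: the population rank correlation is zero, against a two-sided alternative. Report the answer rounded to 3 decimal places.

t = r_s·√(n−2) / √(1−r_s²) with r_s = 0.79, n = 115
  = 0.79·√113 / √(1 − 0.6241)
  = 0.79·10.630146 / 0.613107
  = 8.397815 / 0.613107 = 13.697

13.697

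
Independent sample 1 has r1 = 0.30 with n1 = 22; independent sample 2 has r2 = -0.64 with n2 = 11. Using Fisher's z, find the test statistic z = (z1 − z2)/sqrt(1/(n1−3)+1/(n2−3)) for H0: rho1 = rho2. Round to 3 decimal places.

2.533

z1 = atanh(0.30) = 0.309520,  z2 = atanh(-0.64) = -0.758174
SE = √(1/(n1−3) + 1/(n2−3)) = √(1/19 + 1/8) = √(0.0526316 + 0.1250000) = √0.1776316 = 0.421464
z = (z1 − z2)/SE = (0.309520 − (-0.758174)) / 0.421464 = 1.067694 / 0.421464 = 2.533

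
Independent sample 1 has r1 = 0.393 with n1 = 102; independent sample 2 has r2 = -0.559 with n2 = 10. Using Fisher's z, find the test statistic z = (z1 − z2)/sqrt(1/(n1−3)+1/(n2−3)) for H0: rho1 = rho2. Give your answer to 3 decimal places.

2.676

Fisher z-transforms: z1 = atanh(0.393) = 0.415343, z2 = atanh(-0.559) = -0.631377; difference d = 1.046720
Var(d) = 1/99 + 1/7 = 0.0101010 + 0.1428571 = 0.1529581
z = d/√Var(d) = 1.046720 / √0.1529581 = 1.046720 / 0.391099 = 2.676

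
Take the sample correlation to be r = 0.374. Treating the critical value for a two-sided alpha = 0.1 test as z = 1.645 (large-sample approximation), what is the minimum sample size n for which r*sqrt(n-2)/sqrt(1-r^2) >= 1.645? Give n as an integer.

19

r√(n−2)/√(1−r²) ≥ 1.645  ⇔  n−2 ≥ (1.645)²·(1−r²)/r²
(1−r²)/r² = (1−0.139876)/0.139876 = 6.1492
n ≥ 2 + 2.706025·6.1492 = 2 + 16.6399 = 18.6399
⌈18.6399⌉ = 19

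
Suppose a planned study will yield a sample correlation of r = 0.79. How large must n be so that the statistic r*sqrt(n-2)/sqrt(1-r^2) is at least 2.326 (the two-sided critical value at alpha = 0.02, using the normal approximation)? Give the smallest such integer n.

6

Need r·√(n−2)/√(1−r²) ≥ 2.326
√(n−2) ≥ 2.326·√(1−0.6241) / 0.79 = 2.326·0.613107 / 0.79 = 1.8052
n−2 ≥ 3.2587  ⇒  n ≥ 5.2587
Smallest integer n = 6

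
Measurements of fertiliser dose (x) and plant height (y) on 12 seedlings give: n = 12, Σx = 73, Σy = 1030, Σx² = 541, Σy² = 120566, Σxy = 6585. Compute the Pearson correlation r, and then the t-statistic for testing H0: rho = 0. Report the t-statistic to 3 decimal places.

0.581

S_xy = nΣxy − ΣxΣy = 12·6585 − 73·1030 = 79020 − 75190 = 3830
S_xx = nΣx² − (Σx)² = 12·541 − 73² = 6492 − 5329 = 1163
S_yy = nΣy² − (Σy)² = 12·120566 − 1030² = 1446792 − 1060900 = 385892
r = S_xy / √(S_xx·S_yy) = 3830 / √(1163·385892) = 3830 / √448792396 = 3830 / 21184.7208 = 0.1808
t = r·√(n−2)/√(1−r²) = 0.1808·√10 / √(1−0.032689) = 0.571740 / 0.983520 = 0.581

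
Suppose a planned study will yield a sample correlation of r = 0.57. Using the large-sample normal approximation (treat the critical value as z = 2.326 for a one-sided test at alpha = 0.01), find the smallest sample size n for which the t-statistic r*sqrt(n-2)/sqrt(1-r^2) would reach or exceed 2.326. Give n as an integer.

Need r·√(n−2)/√(1−r²) ≥ 2.326
√(n−2) ≥ 2.326·√(1−0.3249) / 0.57 = 2.326·0.821645 / 0.57 = 3.3529
n−2 ≥ 11.2419  ⇒  n ≥ 13.2419
Smallest integer n = 14

14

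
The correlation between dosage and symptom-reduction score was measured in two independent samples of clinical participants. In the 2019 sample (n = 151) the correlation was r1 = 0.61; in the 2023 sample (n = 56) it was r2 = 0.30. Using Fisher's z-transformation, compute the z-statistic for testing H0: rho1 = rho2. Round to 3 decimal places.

2.495

z1 = atanh(0.61) = 0.708921,  z2 = atanh(0.30) = 0.309520
SE = √(1/(n1−3) + 1/(n2−3)) = √(1/148 + 1/53) = √(0.0067568 + 0.0188679) = √0.0256247 = 0.160077
z = (z1 − z2)/SE = (0.708921 − 0.309520) / 0.160077 = 0.399401 / 0.160077 = 2.495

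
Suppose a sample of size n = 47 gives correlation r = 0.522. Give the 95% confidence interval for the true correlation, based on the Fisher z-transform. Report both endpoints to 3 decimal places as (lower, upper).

Fisher z: z_r = atanh(r) = ½·ln((1+0.522)/(1−0.522)) = 0.579085
SE(z) = 1/√(n−3) = 1/√44 = 0.150756
95% ⇒ z* = 1.960; margin = 1.960·0.150756 = 0.295482
CI on z-scale: (0.283603, 0.874567)
Back-transform: tanh(0.283603) = 0.276236, tanh(0.874567) = 0.703687

(0.276, 0.704)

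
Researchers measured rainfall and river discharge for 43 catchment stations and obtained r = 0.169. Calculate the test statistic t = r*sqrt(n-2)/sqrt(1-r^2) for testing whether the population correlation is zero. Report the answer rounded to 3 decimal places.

1.098

t = r·√(n−2) / √(1−r²) with r = 0.169, n = 43
  = 0.169·√41 / √(1 − 0.028561)
  = 0.169·6.403124 / 0.985616
  = 1.082128 / 0.985616 = 1.098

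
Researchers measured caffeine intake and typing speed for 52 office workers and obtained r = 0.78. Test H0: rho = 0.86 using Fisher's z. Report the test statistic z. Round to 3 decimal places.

-1.736

z_r = atanh(0.78) = 1.045371,  z_0 = atanh(0.86) = 1.293345
SE = 1/√(n−3) = 1/√49 = 0.142857
z = (z_r − z_0)/SE = (1.045371 − 1.293345) / 0.142857 = -0.247974 / 0.142857 = -1.736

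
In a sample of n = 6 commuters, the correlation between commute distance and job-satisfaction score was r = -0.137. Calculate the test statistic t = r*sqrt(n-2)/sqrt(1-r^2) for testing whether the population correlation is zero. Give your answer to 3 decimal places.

t = r·√(n−2) / √(1−r²) with r = -0.137, n = 6
  = -0.137·√4 / √(1 − 0.018769)
  = -0.137·2.000000 / 0.990571
  = -0.274000 / 0.990571 = -0.277

-0.277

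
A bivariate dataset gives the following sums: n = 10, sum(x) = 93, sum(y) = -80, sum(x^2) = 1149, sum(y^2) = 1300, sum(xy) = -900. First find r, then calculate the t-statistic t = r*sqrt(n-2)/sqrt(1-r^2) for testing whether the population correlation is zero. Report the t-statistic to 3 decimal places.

S_xy = nΣxy − ΣxΣy = 10·(-900) − 93·(-80) = -9000 − (-7440) = -1560
S_xx = nΣx² − (Σx)² = 10·1149 − 93² = 11490 − 8649 = 2841
S_yy = nΣy² − (Σy)² = 10·1300 − (-80)² = 13000 − 6400 = 6600
r = S_xy / √(S_xx·S_yy) = -1560 / √(2841·6600) = -1560 / √18750600 = -1560 / 4330.1963 = -0.3603
t = r·√(n−2)/√(1−r²) = -0.3603·√8 / √(1−0.129816) = -1.019082 / 0.932837 = -1.092

-1.092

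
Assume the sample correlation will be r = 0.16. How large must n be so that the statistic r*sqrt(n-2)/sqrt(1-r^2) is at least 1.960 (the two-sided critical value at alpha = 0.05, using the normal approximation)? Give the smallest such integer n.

149

Need r·√(n−2)/√(1−r²) ≥ 1.960
√(n−2) ≥ 1.960·√(1−0.0256) / 0.16 = 1.960·0.987117 / 0.16 = 12.0922
n−2 ≥ 146.2213  ⇒  n ≥ 148.2213
Smallest integer n = 149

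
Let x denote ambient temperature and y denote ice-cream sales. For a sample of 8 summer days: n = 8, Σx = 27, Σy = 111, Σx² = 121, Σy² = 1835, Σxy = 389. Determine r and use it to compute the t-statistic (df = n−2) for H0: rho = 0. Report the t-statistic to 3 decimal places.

S_xy = nΣxy − ΣxΣy = 8·389 − 27·111 = 3112 − 2997 = 115
S_xx = nΣx² − (Σx)² = 8·121 − 27² = 968 − 729 = 239
S_yy = nΣy² − (Σy)² = 8·1835 − 111² = 14680 − 12321 = 2359
r = S_xy / √(S_xx·S_yy) = 115 / √(239·2359) = 115 / √563801 = 115 / 750.8668 = 0.1532
t = r·√(n−2)/√(1−r²) = 0.1532·√6 / √(1−0.023470) = 0.375262 / 0.988195 = 0.380

0.380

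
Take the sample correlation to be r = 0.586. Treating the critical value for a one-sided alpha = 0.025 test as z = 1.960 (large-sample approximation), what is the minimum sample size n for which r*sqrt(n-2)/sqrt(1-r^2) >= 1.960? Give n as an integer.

10

Need r·√(n−2)/√(1−r²) ≥ 1.960
√(n−2) ≥ 1.960·√(1−0.343396) / 0.586 = 1.960·0.810311 / 0.586 = 2.7103
n−2 ≥ 7.3457  ⇒  n ≥ 9.3457
Smallest integer n = 10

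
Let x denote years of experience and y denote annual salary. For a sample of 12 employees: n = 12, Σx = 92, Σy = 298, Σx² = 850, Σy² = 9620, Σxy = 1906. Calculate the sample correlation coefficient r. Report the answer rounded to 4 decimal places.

Numerator: nΣxy − (Σx)(Σy) = 12·1906 − (92)(298) = -4544
Denominator: √[(nΣx²−(Σx)²)(nΣy²−(Σy)²)]
  nΣx²−(Σx)² = 12·850 − 8464 = 1736;  nΣy²−(Σy)² = 12·9620 − 88804 = 26636
  √(1736·26636) = √46240096 = 6800.0071
r = -4544 / 6800.0071 = -0.6682

-0.6682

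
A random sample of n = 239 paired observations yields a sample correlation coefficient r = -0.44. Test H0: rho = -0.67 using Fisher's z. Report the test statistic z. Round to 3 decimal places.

Fisher z: atanh(-0.44) = -0.472231, atanh(-0.67) = -0.810743
z = (z_r − z_0)·√(n−3) = (-0.472231 − (-0.810743))·√236 = 0.338512 · 15.362291 = 5.200

5.200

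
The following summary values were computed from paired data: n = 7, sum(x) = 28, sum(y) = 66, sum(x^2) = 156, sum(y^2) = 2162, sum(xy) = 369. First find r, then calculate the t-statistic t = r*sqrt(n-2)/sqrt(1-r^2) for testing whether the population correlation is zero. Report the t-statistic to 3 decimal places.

0.986

Numerator: nΣxy − (Σx)(Σy) = 7·369 − (28)(66) = 735
Denominator: √[(nΣx²−(Σx)²)(nΣy²−(Σy)²)]
  nΣx²−(Σx)² = 7·156 − 784 = 308;  nΣy²−(Σy)² = 7·2162 − 4356 = 10778
  √(308·10778) = √3319624 = 1821.9835
r = 735 / 1821.9835 = 0.4034
t = r·√(n−2)/√(1−r²) = 0.4034·√5 / √(1−0.162732) = 0.902030 / 0.915023 = 0.986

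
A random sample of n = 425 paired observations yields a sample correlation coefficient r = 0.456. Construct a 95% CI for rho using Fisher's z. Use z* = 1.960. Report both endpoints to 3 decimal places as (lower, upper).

z_r = atanh(0.456) = 0.492249;  SE = 1/√(n−3) = 1/√422 = 0.048679
z-limits: 0.492249 ± 1.960·0.048679 = 0.492249 ± 0.095411 = [0.396838, 0.587660]
ρ-limits: (tanh 0.396838, tanh 0.587660) = (0.377, 0.528)

(0.377, 0.528)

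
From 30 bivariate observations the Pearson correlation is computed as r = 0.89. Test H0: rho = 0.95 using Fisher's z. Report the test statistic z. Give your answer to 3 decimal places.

-2.130

Fisher z: atanh(0.89) = 1.421926, atanh(0.95) = 1.831781
z = (z_r − z_0)·√(n−3) = (1.421926 − 1.831781)·√27 = -0.409855 · 5.196152 = -2.130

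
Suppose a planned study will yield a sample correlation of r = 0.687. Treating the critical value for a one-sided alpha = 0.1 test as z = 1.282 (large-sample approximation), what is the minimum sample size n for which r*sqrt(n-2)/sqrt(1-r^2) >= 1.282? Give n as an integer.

4

Need r·√(n−2)/√(1−r²) ≥ 1.282
√(n−2) ≥ 1.282·√(1−0.471969) / 0.687 = 1.282·0.726657 / 0.687 = 1.3560
n−2 ≥ 1.8387  ⇒  n ≥ 3.8387
Smallest integer n = 4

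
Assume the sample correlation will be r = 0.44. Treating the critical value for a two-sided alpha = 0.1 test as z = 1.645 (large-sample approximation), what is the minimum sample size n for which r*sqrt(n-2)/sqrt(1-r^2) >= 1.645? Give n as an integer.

r√(n−2)/√(1−r²) ≥ 1.645  ⇔  n−2 ≥ (1.645)²·(1−r²)/r²
(1−r²)/r² = (1−0.1936)/0.1936 = 4.1653
n ≥ 2 + 2.706025·4.1653 = 2 + 11.2714 = 13.2714
⌈13.2714⌉ = 14

14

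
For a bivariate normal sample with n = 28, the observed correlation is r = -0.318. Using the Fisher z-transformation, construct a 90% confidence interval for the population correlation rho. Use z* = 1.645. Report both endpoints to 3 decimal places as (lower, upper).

(-0.577, 0.000)

z_r = atanh(-0.318) = -0.329421;  SE = 1/√(n−3) = 1/√25 = 0.200000
z-limits: -0.329421 ± 1.645·0.200000 = -0.329421 ± 0.329000 = [-0.658421, -0.000421]
ρ-limits: (tanh -0.658421, tanh -0.000421) = (-0.577, 0.000)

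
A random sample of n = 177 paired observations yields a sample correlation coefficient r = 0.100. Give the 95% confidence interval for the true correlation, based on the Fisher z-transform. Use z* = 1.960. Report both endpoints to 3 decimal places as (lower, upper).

(-0.048, 0.244)

z_r = atanh(0.100) = 0.100335;  SE = 1/√(n−3) = 1/√174 = 0.075810
z-limits: 0.100335 ± 1.960·0.075810 = 0.100335 ± 0.148588 = [-0.048253, 0.248923]
ρ-limits: (tanh -0.048253, tanh 0.248923) = (-0.048, 0.244)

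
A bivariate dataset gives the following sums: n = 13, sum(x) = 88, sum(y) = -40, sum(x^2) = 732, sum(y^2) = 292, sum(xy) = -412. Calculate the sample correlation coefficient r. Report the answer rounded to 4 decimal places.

-0.9307

Numerator: nΣxy − (Σx)(Σy) = 13·(-412) − (88)(-40) = -1836
Denominator: √[(nΣx²−(Σx)²)(nΣy²−(Σy)²)]
  nΣx²−(Σx)² = 13·732 − 7744 = 1772;  nΣy²−(Σy)² = 13·292 − 1600 = 2196
  √(1772·2196) = √3891312 = 1972.6409
r = -1836 / 1972.6409 = -0.9307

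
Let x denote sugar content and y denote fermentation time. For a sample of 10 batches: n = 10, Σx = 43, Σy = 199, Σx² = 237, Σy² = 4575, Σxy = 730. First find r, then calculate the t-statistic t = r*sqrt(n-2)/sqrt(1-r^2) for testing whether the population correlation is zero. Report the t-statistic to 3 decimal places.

-2.790

Numerator: nΣxy − (Σx)(Σy) = 10·730 − (43)(199) = -1257
Denominator: √[(nΣx²−(Σx)²)(nΣy²−(Σy)²)]
  nΣx²−(Σx)² = 10·237 − 1849 = 521;  nΣy²−(Σy)² = 10·4575 − 39601 = 6149
  √(521·6149) = √3203629 = 1789.8684
r = -1257 / 1789.8684 = -0.7023
t = r·√(n−2)/√(1−r²) = -0.7023·√8 / √(1−0.493225) = -1.986404 / 0.711881 = -2.790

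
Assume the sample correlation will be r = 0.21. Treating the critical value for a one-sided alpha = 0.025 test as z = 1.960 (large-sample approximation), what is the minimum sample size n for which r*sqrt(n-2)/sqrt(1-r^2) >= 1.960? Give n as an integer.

Need r·√(n−2)/√(1−r²) ≥ 1.960
√(n−2) ≥ 1.960·√(1−0.0441) / 0.21 = 1.960·0.977701 / 0.21 = 9.1252
n−2 ≥ 83.2693  ⇒  n ≥ 85.2693
Smallest integer n = 86

86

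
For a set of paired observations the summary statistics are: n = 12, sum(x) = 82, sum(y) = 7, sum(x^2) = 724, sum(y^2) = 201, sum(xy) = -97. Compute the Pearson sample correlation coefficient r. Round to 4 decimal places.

S_xy = nΣxy − ΣxΣy = 12·(-97) − 82·7 = -1164 − 574 = -1738
S_xx = nΣx² − (Σx)² = 12·724 − 82² = 8688 − 6724 = 1964
S_yy = nΣy² − (Σy)² = 12·201 − 7² = 2412 − 49 = 2363
r = S_xy / √(S_xx·S_yy) = -1738 / √(1964·2363) = -1738 / √4640932 = -1738 / 2154.2822 = -0.8068

-0.8068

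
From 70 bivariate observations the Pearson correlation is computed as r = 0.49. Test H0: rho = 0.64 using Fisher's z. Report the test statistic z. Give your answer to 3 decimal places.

Fisher z: atanh(0.49) = 0.536060, atanh(0.64) = 0.758174
z = (z_r − z_0)·√(n−3) = (0.536060 − 0.758174)·√67 = -0.222114 · 8.185353 = -1.818

-1.818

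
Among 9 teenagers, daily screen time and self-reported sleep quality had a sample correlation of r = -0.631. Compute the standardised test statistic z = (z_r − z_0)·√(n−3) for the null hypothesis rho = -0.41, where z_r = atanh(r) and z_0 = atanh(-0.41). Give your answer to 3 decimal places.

z_r = atanh(-0.631) = -0.743076,  z_0 = atanh(-0.41) = -0.435611
SE = 1/√(n−3) = 1/√6 = 0.408248
z = (z_r − z_0)/SE = (-0.743076 − (-0.435611)) / 0.408248 = -0.307465 / 0.408248 = -0.753

-0.753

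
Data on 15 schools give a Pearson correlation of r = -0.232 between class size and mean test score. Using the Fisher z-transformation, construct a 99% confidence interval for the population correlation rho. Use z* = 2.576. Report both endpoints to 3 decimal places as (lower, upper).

(-0.753, 0.468)

z_r = atanh(-0.232) = -0.236302;  SE = 1/√(n−3) = 1/√12 = 0.288675
z-limits: -0.236302 ± 2.576·0.288675 = -0.236302 ± 0.743627 = [-0.979929, 0.507325]
ρ-limits: (tanh -0.979929, tanh 0.507325) = (-0.753, 0.468)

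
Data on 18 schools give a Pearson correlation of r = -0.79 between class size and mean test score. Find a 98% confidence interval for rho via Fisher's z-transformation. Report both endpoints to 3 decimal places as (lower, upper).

(-0.932, -0.439)

z_r = atanh(-0.79) = -1.071432;  SE = 1/√(n−3) = 1/√15 = 0.258199
z-limits: -1.071432 ± 2.326·0.258199 = -1.071432 ± 0.600571 = [-1.672003, -0.470861]
ρ-limits: (tanh -1.672003, tanh -0.470861) = (-0.932, -0.439)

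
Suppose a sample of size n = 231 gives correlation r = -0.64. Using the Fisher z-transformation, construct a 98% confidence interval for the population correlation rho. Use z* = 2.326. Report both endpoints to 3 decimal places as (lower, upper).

z_r = atanh(-0.64) = -0.758174;  SE = 1/√(n−3) = 1/√228 = 0.066227
z-limits: -0.758174 ± 2.326·0.066227 = -0.758174 ± 0.154044 = [-0.912218, -0.604130]
ρ-limits: (tanh -0.912218, tanh -0.604130) = (-0.722, -0.540)

(-0.722, -0.540)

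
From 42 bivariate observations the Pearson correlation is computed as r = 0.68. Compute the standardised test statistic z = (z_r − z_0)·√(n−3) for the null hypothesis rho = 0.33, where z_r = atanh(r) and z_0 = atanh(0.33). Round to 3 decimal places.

3.037

Fisher z: atanh(0.68) = 0.829114, atanh(0.33) = 0.342828
z = (z_r − z_0)·√(n−3) = (0.829114 − 0.342828)·√39 = 0.486286 · 6.244998 = 3.037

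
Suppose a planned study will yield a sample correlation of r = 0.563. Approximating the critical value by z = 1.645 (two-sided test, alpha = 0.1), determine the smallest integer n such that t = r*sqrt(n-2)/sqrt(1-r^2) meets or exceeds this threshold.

r√(n−2)/√(1−r²) ≥ 1.645  ⇔  n−2 ≥ (1.645)²·(1−r²)/r²
(1−r²)/r² = (1−0.316969)/0.316969 = 2.1549
n ≥ 2 + 2.706025·2.1549 = 2 + 5.8312 = 7.8312
⌈7.8312⌉ = 8

8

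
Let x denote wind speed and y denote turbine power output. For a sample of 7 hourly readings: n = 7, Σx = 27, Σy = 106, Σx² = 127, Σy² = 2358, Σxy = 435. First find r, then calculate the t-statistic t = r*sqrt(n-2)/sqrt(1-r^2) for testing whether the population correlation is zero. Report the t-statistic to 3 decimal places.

S_xy = nΣxy − ΣxΣy = 7·435 − 27·106 = 3045 − 2862 = 183
S_xx = nΣx² − (Σx)² = 7·127 − 27² = 889 − 729 = 160
S_yy = nΣy² − (Σy)² = 7·2358 − 106² = 16506 − 11236 = 5270
r = S_xy / √(S_xx·S_yy) = 183 / √(160·5270) = 183 / √843200 = 183 / 918.2592 = 0.1993
t = r·√(n−2)/√(1−r²) = 0.1993·√5 / √(1−0.039720) = 0.445648 / 0.979939 = 0.455

0.455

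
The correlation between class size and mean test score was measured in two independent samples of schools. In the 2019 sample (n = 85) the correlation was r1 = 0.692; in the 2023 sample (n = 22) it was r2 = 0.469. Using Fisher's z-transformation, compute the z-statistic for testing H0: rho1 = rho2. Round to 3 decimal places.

Fisher z-transforms: z1 = atanh(0.692) = 0.851783, z2 = atanh(0.469) = 0.508788; difference d = 0.342995
Var(d) = 1/82 + 1/19 = 0.0121951 + 0.0526316 = 0.0648267
z = d/√Var(d) = 0.342995 / √0.0648267 = 0.342995 / 0.254611 = 1.347

1.347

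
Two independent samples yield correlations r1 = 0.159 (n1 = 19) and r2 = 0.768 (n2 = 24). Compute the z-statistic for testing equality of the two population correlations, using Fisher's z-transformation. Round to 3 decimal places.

z1 = atanh(0.159) = 0.160361,  z2 = atanh(0.768) = 1.015433
SE = √(1/(n1−3) + 1/(n2−3)) = √(1/16 + 1/21) = √(0.0625000 + 0.0476190) = √0.1101190 = 0.331842
z = (z1 − z2)/SE = (0.160361 − 1.015433) / 0.331842 = -0.855072 / 0.331842 = -2.577

-2.577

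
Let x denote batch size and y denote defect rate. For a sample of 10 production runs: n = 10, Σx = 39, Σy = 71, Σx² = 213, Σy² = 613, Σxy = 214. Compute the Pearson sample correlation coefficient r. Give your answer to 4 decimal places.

-0.7724

S_xy = nΣxy − ΣxΣy = 10·214 − 39·71 = 2140 − 2769 = -629
S_xx = nΣx² − (Σx)² = 10·213 − 39² = 2130 − 1521 = 609
S_yy = nΣy² − (Σy)² = 10·613 − 71² = 6130 − 5041 = 1089
r = S_xy / √(S_xx·S_yy) = -629 / √(609·1089) = -629 / √663201 = -629 / 814.3715 = -0.7724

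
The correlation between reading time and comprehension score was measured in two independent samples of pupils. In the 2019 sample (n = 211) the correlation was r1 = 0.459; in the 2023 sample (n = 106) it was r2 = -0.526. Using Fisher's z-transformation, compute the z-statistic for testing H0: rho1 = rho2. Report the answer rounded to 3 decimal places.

8.969

Fisher z-transforms: z1 = atanh(0.459) = 0.496044, z2 = atanh(-0.526) = -0.584599; difference d = 1.080643
Var(d) = 1/208 + 1/103 = 0.0048077 + 0.0097087 = 0.0145164
z = d/√Var(d) = 1.080643 / √0.0145164 = 1.080643 / 0.120484 = 8.969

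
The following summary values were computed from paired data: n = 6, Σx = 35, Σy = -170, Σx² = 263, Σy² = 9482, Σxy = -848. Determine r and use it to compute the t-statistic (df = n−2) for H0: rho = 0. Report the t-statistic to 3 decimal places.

S_xy = nΣxy − ΣxΣy = 6·(-848) − 35·(-170) = -5088 − (-5950) = 862
S_xx = nΣx² − (Σx)² = 6·263 − 35² = 1578 − 1225 = 353
S_yy = nΣy² − (Σy)² = 6·9482 − (-170)² = 56892 − 28900 = 27992
r = S_xy / √(S_xx·S_yy) = 862 / √(353·27992) = 862 / √9881176 = 862 / 3143.4338 = 0.2742
t = r·√(n−2)/√(1−r²) = 0.2742·√4 / √(1−0.075186) = 0.548400 / 0.961673 = 0.570

0.570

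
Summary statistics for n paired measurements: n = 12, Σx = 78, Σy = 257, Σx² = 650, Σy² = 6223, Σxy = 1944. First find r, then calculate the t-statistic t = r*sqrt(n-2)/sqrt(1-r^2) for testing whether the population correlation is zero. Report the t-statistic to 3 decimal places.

Numerator: nΣxy − (Σx)(Σy) = 12·1944 − (78)(257) = 3282
Denominator: √[(nΣx²−(Σx)²)(nΣy²−(Σy)²)]
  nΣx²−(Σx)² = 12·650 − 6084 = 1716;  nΣy²−(Σy)² = 12·6223 − 66049 = 8627
  √(1716·8627) = √14803932 = 3847.5878
r = 3282 / 3847.5878 = 0.8530
t = r·√(n−2)/√(1−r²) = 0.8530·√10 / √(1−0.727609) = 2.697423 / 0.521911 = 5.168

5.168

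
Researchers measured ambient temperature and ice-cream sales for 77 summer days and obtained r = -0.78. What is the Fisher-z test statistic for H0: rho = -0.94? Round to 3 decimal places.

5.959

z_r = atanh(-0.78) = -1.045371,  z_0 = atanh(-0.94) = -1.738049
SE = 1/√(n−3) = 1/√74 = 0.116248
z = (z_r − z_0)/SE = (-1.045371 − (-1.738049)) / 0.116248 = 0.692678 / 0.116248 = 5.959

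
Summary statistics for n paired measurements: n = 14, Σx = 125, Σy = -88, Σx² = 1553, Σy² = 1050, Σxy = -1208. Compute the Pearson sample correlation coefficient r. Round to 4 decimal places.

S_xy = nΣxy − ΣxΣy = 14·(-1208) − 125·(-88) = -16912 − (-11000) = -5912
S_xx = nΣx² − (Σx)² = 14·1553 − 125² = 21742 − 15625 = 6117
S_yy = nΣy² − (Σy)² = 14·1050 − (-88)² = 14700 − 7744 = 6956
r = S_xy / √(S_xx·S_yy) = -5912 / √(6117·6956) = -5912 / √42549852 = -5912 / 6523.0248 = -0.9063

-0.9063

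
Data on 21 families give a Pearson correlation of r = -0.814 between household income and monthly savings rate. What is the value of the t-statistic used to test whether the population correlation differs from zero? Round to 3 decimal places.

-6.108

t = r·√(n−2) / √(1−r²) with r = -0.814, n = 21
  = -0.814·√19 / √(1 − 0.662596)
  = -0.814·4.358899 / 0.580865
  = -3.548144 / 0.580865 = -6.108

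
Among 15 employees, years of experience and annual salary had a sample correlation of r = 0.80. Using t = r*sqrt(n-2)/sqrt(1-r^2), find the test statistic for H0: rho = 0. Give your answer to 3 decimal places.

t = r·√(n−2) / √(1−r²) with r = 0.80, n = 15
  = 0.80·√13 / √(1 − 0.6400)
  = 0.80·3.605551 / 0.600000
  = 2.884441 / 0.600000 = 4.807

4.807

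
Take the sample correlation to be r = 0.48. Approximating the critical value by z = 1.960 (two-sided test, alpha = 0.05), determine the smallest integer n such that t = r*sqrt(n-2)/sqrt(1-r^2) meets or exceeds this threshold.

r√(n−2)/√(1−r²) ≥ 1.960  ⇔  n−2 ≥ (1.960)²·(1−r²)/r²
(1−r²)/r² = (1−0.2304)/0.2304 = 3.3403
n ≥ 2 + 3.8416·3.3403 = 2 + 12.8321 = 14.8321
⌈14.8321⌉ = 15

15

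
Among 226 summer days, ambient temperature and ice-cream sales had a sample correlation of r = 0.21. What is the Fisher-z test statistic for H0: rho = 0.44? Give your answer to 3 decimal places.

z_r = atanh(0.21) = 0.213171,  z_0 = atanh(0.44) = 0.472231
SE = 1/√(n−3) = 1/√223 = 0.066965
z = (z_r − z_0)/SE = (0.213171 − 0.472231) / 0.066965 = -0.259060 / 0.066965 = -3.869

-3.869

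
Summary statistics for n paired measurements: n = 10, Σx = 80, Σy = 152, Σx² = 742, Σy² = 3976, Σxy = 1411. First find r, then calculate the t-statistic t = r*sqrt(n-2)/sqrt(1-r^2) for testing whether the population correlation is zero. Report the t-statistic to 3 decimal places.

1.519

S_xy = nΣxy − ΣxΣy = 10·1411 − 80·152 = 14110 − 12160 = 1950
S_xx = nΣx² − (Σx)² = 10·742 − 80² = 7420 − 6400 = 1020
S_yy = nΣy² − (Σy)² = 10·3976 − 152² = 39760 − 23104 = 16656
r = S_xy / √(S_xx·S_yy) = 1950 / √(1020·16656) = 1950 / √16989120 = 1950 / 4121.7860 = 0.4731
t = r·√(n−2)/√(1−r²) = 0.4731·√8 / √(1−0.223824) = 1.338129 / 0.881009 = 1.519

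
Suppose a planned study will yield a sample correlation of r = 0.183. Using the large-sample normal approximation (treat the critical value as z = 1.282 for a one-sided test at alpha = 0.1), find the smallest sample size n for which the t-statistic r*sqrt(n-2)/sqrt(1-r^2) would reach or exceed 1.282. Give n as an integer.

50

r√(n−2)/√(1−r²) ≥ 1.282  ⇔  n−2 ≥ (1.282)²·(1−r²)/r²
(1−r²)/r² = (1−0.033489)/0.033489 = 28.8606
n ≥ 2 + 1.643524·28.8606 = 2 + 47.4331 = 49.4331
⌈49.4331⌉ = 50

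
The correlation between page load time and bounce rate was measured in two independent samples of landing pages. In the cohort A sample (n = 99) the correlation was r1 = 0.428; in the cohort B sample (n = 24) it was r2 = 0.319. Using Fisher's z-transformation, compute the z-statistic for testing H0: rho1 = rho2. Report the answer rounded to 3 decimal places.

Fisher z-transforms: z1 = atanh(0.428) = 0.457446, z2 = atanh(0.319) = 0.330533; difference d = 0.126913
Var(d) = 1/96 + 1/21 = 0.0104167 + 0.0476190 = 0.0580357
z = d/√Var(d) = 0.126913 / √0.0580357 = 0.126913 / 0.240906 = 0.527

0.527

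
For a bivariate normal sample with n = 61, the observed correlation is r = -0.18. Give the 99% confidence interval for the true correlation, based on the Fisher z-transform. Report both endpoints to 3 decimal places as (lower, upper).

(-0.478, 0.155)

Fisher z: z_r = atanh(r) = ½·ln((1+(-0.18))/(1−(-0.18))) = -0.181983
SE(z) = 1/√(n−3) = 1/√58 = 0.131306
99% ⇒ z* = 2.576; margin = 2.576·0.131306 = 0.338244
CI on z-scale: (-0.520227, 0.156261)
Back-transform: tanh(-0.520227) = -0.477875, tanh(0.156261) = 0.155001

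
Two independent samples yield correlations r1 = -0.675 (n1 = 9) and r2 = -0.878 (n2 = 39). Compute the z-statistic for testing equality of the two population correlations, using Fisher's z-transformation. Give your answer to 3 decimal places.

Fisher z-transforms: z1 = atanh(-0.675) = -0.819872, z2 = atanh(-0.878) = -1.366971; difference d = 0.547099
Var(d) = 1/6 + 1/36 = 0.1666667 + 0.0277778 = 0.1944445
z = d/√Var(d) = 0.547099 / √0.1944445 = 0.547099 / 0.440959 = 1.241

1.241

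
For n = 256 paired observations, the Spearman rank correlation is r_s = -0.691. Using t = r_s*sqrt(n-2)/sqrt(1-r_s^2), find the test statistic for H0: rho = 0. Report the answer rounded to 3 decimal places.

t = r_s·√(n−2) / √(1−r_s²) with r_s = -0.691, n = 256
  = -0.691·√254 / √(1 − 0.477481)
  = -0.691·15.937377 / 0.722855
  = -11.012728 / 0.722855 = -15.235

-15.235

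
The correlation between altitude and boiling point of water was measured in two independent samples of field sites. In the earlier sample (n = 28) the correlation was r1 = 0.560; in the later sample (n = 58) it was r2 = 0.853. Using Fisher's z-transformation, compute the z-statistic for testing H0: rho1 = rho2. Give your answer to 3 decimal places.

z1 = atanh(0.560) = 0.632833,  z2 = atanh(0.853) = 1.267064
SE = √(1/(n1−3) + 1/(n2−3)) = √(1/25 + 1/55) = √(0.0400000 + 0.0181818) = √0.0581818 = 0.241209
z = (z1 − z2)/SE = (0.632833 − 1.267064) / 0.241209 = -0.634231 / 0.241209 = -2.629

-2.629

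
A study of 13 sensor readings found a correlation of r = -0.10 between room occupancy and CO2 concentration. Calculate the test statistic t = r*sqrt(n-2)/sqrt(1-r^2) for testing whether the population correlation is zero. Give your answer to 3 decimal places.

-0.333

t = r·√(n−2) / √(1−r²) with r = -0.10, n = 13
  = -0.10·√11 / √(1 − 0.0100)
  = -0.10·3.316625 / 0.994987
  = -0.331663 / 0.994987 = -0.333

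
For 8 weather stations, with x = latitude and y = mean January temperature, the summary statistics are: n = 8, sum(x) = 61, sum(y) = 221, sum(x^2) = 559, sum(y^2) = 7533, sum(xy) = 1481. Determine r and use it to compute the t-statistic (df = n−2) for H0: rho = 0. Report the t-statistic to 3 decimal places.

S_xy = nΣxy − ΣxΣy = 8·1481 − 61·221 = 11848 − 13481 = -1633
S_xx = nΣx² − (Σx)² = 8·559 − 61² = 4472 − 3721 = 751
S_yy = nΣy² − (Σy)² = 8·7533 − 221² = 60264 − 48841 = 11423
r = S_xy / √(S_xx·S_yy) = -1633 / √(751·11423) = -1633 / √8578673 = -1633 / 2928.9372 = -0.5575
t = r·√(n−2)/√(1−r²) = -0.5575·√6 / √(1−0.310806) = -1.365591 / 0.830177 = -1.645

-1.645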